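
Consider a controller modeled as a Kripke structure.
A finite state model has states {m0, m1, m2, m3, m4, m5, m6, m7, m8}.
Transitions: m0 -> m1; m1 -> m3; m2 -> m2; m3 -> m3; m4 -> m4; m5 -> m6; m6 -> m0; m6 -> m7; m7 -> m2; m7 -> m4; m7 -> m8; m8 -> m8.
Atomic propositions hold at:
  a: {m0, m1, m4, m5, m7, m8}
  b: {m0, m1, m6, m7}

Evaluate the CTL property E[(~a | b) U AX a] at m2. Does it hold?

No

Sat(~a) = {m2, m3, m6}
Sat(~a | b) = {m0, m1, m2, m3, m6, m7}
Sat(AX a) = {s : every successor in {m0, m1, m4, m5, m7, m8}} = {m0, m4, m6, m8}
E[(~a | b) U AX a]: least fixpoint, start Z0 = Sat(AX a) = {m0, m4, m6, m8}, add states in Sat(~a | b) with some successor in Z. Z1 = {m0, m4, m6, m7, m8}; fixed.
Sat(E[(~a | b) U AX a]) = {m0, m4, m6, m7, m8}
m2 ∉ Sat(E[(~a | b) U AX a]) = {m0, m4, m6, m7, m8}, so the formula does not hold at m2.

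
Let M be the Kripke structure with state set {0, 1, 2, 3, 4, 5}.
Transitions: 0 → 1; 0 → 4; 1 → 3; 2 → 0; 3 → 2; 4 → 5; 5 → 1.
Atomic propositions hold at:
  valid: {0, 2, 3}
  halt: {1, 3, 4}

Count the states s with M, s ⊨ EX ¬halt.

Sat(¬halt) = {0, 2, 5}
Sat(EX ¬halt) = {s : some successor in {0, 2, 5}} = {2, 3, 4}
|Sat(EX ¬halt)| = |{2, 3, 4}| = 3.

3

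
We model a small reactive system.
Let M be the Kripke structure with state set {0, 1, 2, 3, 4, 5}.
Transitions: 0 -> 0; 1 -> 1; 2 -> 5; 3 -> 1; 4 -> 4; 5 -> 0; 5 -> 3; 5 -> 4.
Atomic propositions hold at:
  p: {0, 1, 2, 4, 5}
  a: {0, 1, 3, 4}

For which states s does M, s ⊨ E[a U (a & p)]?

Sat(a & p) = {0, 1, 4}
E[a U (a & p)]: least fixpoint, start Z0 = Sat((a & p)) = {0, 1, 4}, add states in Sat(a) with some successor in Z. Z1 = {0, 1, 3, 4}; fixed.
Sat(E[a U (a & p)]) = {0, 1, 3, 4}

{0, 1, 3, 4}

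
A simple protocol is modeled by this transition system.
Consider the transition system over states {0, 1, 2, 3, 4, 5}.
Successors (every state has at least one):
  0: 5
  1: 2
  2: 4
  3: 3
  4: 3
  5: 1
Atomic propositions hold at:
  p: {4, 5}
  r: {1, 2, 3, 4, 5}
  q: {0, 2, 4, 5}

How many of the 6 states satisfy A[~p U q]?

Sat(~p) = {0, 1, 2, 3}
A[~p U q]: least fixpoint, start Z0 = Sat(q) = {0, 2, 4, 5}, add states in Sat(~p) with every successor in Z. Z1 = {0, 1, 2, 4, 5}; fixed.
Sat(A[~p U q]) = {0, 1, 2, 4, 5}
|Sat(A[~p U q])| = |{0, 1, 2, 4, 5}| = 5.

5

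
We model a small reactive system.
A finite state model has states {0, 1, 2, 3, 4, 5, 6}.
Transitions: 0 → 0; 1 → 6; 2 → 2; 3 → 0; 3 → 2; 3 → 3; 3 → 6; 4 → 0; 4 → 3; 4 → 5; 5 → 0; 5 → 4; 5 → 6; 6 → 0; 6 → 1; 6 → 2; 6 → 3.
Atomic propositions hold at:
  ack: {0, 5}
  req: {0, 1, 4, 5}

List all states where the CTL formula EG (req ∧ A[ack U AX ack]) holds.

Sat(AX ack) = {s : every successor in {0, 5}} = {0}
A[ack U AX ack]: least fixpoint, start Z0 = Sat(AX ack) = {0}, add states in Sat(ack) with every successor in Z. Already a fixed point.
Sat(A[ack U AX ack]) = {0}
Sat(req ∧ A[ack U AX ack]) = {0}
EG (req ∧ A[ack U AX ack]): greatest fixpoint, start Z0 = {0}, keep only states in Sat with some successor in Z. Already a fixed point.
Sat(EG (req ∧ A[ack U AX ack])) = {0}

{0}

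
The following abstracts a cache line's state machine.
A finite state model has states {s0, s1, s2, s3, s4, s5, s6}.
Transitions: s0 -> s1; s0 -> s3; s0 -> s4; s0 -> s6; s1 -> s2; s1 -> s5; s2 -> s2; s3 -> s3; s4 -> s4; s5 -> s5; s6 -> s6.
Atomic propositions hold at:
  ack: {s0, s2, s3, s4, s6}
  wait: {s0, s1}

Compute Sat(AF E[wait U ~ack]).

{s0, s1, s5}

Sat(~ack) = {s1, s5}
E[wait U ~ack]: least fixpoint, start Z0 = Sat(~ack) = {s1, s5}, add states in Sat(wait) with some successor in Z. Z1 = {s0, s1, s5}; fixed.
Sat(E[wait U ~ack]) = {s0, s1, s5}
AF E[wait U ~ack]: least fixpoint, start Z0 = {s0, s1, s5}, add states with every successor in Z. Already a fixed point.
Sat(AF E[wait U ~ack]) = {s0, s1, s5}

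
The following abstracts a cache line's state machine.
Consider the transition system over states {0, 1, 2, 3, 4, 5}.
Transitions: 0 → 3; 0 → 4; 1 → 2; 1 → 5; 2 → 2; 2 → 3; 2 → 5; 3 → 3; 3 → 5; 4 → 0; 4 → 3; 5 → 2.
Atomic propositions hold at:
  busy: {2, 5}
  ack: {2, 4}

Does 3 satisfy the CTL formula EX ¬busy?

Yes

Sat(¬busy) = {0, 1, 3, 4}
Sat(EX ¬busy) = {s : some successor in {0, 1, 3, 4}} = {0, 2, 3, 4}
3 ∈ Sat(EX ¬busy) = {0, 2, 3, 4}, so the formula holds at 3.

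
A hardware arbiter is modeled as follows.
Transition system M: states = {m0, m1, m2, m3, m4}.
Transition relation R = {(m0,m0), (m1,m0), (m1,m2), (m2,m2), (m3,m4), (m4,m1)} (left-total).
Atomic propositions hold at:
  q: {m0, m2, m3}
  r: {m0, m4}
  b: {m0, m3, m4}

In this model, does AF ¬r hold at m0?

No

Sat(¬r) = {m1, m2, m3}
AF ¬r: least fixpoint, start Z0 = {m1, m2, m3}, add states with every successor in Z. Z1 = {m1, m2, m3, m4}; fixed.
Sat(AF ¬r) = {m1, m2, m3, m4}
m0 ∉ Sat(AF ¬r) = {m1, m2, m3, m4}, so the formula does not hold at m0.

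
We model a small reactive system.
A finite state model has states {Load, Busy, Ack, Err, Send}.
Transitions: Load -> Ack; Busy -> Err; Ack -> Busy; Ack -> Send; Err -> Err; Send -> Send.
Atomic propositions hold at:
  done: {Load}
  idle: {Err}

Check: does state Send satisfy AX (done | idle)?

No

Sat(done | idle) = {Load, Err}
Sat(AX (done | idle)) = {s : every successor in {Load, Err}} = {Busy, Err}
Send ∉ Sat(AX (done | idle)) = {Busy, Err}, so the formula does not hold at Send.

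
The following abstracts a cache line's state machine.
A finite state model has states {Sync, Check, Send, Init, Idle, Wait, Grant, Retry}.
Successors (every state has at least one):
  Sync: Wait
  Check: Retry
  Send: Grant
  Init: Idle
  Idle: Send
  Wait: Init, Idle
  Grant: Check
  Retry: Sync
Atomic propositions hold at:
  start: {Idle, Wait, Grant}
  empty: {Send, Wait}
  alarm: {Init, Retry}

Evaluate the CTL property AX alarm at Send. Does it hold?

Sat(AX alarm) = {s : every successor in {Init, Retry}} = {Check}
Send ∉ Sat(AX alarm) = {Check}, so the formula does not hold at Send.

No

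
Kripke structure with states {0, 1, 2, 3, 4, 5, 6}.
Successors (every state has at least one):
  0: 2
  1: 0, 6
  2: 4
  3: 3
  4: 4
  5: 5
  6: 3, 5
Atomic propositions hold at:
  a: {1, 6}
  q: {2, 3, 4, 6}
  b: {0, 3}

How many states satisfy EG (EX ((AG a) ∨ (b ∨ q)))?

AG a: greatest fixpoint, start Z0 = {1, 6}, keep only states in Sat with every successor in Z. Z1 = ∅; fixed.
Sat(AG a) = ∅
Sat(b ∨ q) = {0, 2, 3, 4, 6}
Sat((AG a) ∨ (b ∨ q)) = {0, 2, 3, 4, 6}
Sat(EX ((AG a) ∨ (b ∨ q))) = {s : some successor in {0, 2, 3, 4, 6}} = {0, 1, 2, 3, 4, 6}
EG (EX ((AG a) ∨ (b ∨ q))): greatest fixpoint, start Z0 = {0, 1, 2, 3, 4, 6}, keep only states in Sat with some successor in Z. Already a fixed point.
Sat(EG (EX ((AG a) ∨ (b ∨ q)))) = {0, 1, 2, 3, 4, 6}
|Sat(EG (EX ((AG a) ∨ (b ∨ q))))| = |{0, 1, 2, 3, 4, 6}| = 6.

6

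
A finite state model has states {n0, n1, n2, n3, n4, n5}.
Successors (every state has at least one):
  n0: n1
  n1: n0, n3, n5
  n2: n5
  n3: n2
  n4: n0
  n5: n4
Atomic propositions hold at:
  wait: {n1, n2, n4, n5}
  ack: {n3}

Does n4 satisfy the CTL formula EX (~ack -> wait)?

No

Sat(~ack) = {n0, n1, n2, n4, n5}
Sat(~ack -> wait) = {n1, n2, n3, n4, n5}
Sat(EX (~ack -> wait)) = {s : some successor in {n1, n2, n3, n4, n5}} = {n0, n1, n2, n3, n5}
n4 ∉ Sat(EX (~ack -> wait)) = {n0, n1, n2, n3, n5}, so the formula does not hold at n4.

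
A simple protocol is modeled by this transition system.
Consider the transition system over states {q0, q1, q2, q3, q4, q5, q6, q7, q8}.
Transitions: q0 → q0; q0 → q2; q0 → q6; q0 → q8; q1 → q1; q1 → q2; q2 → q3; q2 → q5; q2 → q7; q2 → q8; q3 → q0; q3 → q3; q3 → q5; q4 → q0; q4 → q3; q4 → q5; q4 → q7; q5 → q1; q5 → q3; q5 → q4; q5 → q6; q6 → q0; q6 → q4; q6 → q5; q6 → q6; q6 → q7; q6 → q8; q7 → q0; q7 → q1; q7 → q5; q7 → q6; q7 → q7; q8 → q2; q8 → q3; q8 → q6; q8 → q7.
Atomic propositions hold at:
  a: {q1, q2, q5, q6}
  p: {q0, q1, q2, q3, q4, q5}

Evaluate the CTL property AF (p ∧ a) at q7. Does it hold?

Sat(p ∧ a) = {q1, q2, q5}
AF (p ∧ a): least fixpoint, start Z0 = {q1, q2, q5}, add states with every successor in Z. Already a fixed point.
Sat(AF (p ∧ a)) = {q1, q2, q5}
q7 ∉ Sat(AF (p ∧ a)) = {q1, q2, q5}, so the formula does not hold at q7.

No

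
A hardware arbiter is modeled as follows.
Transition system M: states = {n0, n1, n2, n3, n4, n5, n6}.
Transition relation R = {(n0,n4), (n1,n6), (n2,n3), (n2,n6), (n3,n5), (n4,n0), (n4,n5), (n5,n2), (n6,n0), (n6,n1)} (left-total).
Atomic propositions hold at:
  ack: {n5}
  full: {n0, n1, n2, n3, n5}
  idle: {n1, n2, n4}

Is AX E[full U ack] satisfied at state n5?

E[full U ack]: least fixpoint, start Z0 = Sat(ack) = {n5}, add states in Sat(full) with some successor in Z. Z1 = {n3, n5}; Z2 = {n2, n3, n5}; fixed.
Sat(E[full U ack]) = {n2, n3, n5}
Sat(AX E[full U ack]) = {s : every successor in {n2, n3, n5}} = {n3, n5}
n5 ∈ Sat(AX E[full U ack]) = {n3, n5}, so the formula holds at n5.

Yes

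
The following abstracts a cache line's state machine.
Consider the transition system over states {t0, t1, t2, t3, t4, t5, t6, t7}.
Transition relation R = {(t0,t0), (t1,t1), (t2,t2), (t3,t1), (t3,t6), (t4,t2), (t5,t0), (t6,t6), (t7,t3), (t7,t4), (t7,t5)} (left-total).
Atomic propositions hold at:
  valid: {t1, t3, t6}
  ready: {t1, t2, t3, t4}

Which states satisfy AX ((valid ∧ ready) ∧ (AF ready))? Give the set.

{t1}

Sat(valid ∧ ready) = {t1, t3}
AF ready: least fixpoint, start Z0 = {t1, t2, t3, t4}, add states with every successor in Z. Already a fixed point.
Sat(AF ready) = {t1, t2, t3, t4}
Sat((valid ∧ ready) ∧ (AF ready)) = {t1, t3}
Sat(AX ((valid ∧ ready) ∧ (AF ready))) = {s : every successor in {t1, t3}} = {t1}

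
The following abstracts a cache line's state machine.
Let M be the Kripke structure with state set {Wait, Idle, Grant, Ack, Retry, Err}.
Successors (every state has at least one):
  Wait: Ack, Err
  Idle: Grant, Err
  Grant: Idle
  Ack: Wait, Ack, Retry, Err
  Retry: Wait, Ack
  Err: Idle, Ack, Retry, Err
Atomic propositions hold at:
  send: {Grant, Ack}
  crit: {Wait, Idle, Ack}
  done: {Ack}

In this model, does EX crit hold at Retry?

Yes

Sat(EX crit) = {s : some successor in {Wait, Idle, Ack}} = {Wait, Grant, Ack, Retry, Err}
Retry ∈ Sat(EX crit) = {Wait, Grant, Ack, Retry, Err}, so the formula holds at Retry.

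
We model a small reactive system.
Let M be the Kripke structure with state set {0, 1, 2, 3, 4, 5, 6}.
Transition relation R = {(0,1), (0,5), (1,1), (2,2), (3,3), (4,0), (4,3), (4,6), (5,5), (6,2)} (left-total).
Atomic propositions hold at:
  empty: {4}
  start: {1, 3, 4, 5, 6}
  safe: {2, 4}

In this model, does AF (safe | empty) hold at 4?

Yes

Sat(safe | empty) = {2, 4}
AF (safe | empty): least fixpoint, start Z0 = {2, 4}, add states with every successor in Z. Z1 = {2, 4, 6}; fixed.
Sat(AF (safe | empty)) = {2, 4, 6}
4 ∈ Sat(AF (safe | empty)) = {2, 4, 6}, so the formula holds at 4.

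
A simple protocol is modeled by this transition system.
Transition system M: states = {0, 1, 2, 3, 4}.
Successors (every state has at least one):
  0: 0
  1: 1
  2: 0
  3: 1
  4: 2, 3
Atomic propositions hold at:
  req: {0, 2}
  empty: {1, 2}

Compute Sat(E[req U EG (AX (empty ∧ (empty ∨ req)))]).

{1, 3}

Sat(empty ∨ req) = {0, 1, 2}
Sat(empty ∧ (empty ∨ req)) = {1, 2}
Sat(AX (empty ∧ (empty ∨ req))) = {s : every successor in {1, 2}} = {1, 3}
EG (AX (empty ∧ (empty ∨ req))): greatest fixpoint, start Z0 = {1, 3}, keep only states in Sat with some successor in Z. Already a fixed point.
Sat(EG (AX (empty ∧ (empty ∨ req)))) = {1, 3}
E[req U EG (AX (empty ∧ (empty ∨ req)))]: least fixpoint, start Z0 = Sat(EG (AX (empty ∧ (empty ∨ req)))) = {1, 3}, add states in Sat(req) with some successor in Z. Already a fixed point.
Sat(E[req U EG (AX (empty ∧ (empty ∨ req)))]) = {1, 3}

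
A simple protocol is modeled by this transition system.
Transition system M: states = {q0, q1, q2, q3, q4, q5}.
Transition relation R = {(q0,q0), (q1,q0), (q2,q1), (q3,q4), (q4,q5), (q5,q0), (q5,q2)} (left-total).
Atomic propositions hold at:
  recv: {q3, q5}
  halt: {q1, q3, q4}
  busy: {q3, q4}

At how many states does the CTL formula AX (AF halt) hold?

2

AF halt: least fixpoint, start Z0 = {q1, q3, q4}, add states with every successor in Z. Z1 = {q1, q2, q3, q4}; fixed.
Sat(AF halt) = {q1, q2, q3, q4}
Sat(AX (AF halt)) = {s : every successor in {q1, q2, q3, q4}} = {q2, q3}
|Sat(AX (AF halt))| = |{q2, q3}| = 2.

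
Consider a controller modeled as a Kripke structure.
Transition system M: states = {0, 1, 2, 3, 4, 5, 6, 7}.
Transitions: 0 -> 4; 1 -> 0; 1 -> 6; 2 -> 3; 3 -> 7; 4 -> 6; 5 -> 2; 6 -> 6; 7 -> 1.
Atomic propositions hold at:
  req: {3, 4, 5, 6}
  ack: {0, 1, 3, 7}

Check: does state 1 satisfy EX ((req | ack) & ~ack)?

Yes

Sat(req | ack) = {0, 1, 3, 4, 5, 6, 7}
Sat(~ack) = {2, 4, 5, 6}
Sat((req | ack) & ~ack) = {4, 5, 6}
Sat(EX ((req | ack) & ~ack)) = {s : some successor in {4, 5, 6}} = {0, 1, 4, 6}
1 ∈ Sat(EX ((req | ack) & ~ack)) = {0, 1, 4, 6}, so the formula holds at 1.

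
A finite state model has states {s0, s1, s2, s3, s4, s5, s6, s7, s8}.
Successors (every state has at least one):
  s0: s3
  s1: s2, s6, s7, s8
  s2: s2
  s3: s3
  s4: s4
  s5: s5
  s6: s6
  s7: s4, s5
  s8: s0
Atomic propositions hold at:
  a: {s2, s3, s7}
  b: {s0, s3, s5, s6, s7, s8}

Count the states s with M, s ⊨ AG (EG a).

EG a: greatest fixpoint, start Z0 = {s2, s3, s7}, keep only states in Sat with some successor in Z. Z1 = {s2, s3}; fixed.
Sat(EG a) = {s2, s3}
AG (EG a): greatest fixpoint, start Z0 = {s2, s3}, keep only states in Sat with every successor in Z. Already a fixed point.
Sat(AG (EG a)) = {s2, s3}
|Sat(AG (EG a))| = |{s2, s3}| = 2.

2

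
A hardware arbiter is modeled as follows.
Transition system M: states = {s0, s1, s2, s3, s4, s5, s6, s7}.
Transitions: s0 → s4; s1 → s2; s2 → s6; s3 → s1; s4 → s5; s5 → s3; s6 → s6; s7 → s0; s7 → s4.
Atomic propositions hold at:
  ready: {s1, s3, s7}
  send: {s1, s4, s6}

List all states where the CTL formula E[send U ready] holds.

{s1, s3, s7}

E[send U ready]: least fixpoint, start Z0 = Sat(ready) = {s1, s3, s7}, add states in Sat(send) with some successor in Z. Already a fixed point.
Sat(E[send U ready]) = {s1, s3, s7}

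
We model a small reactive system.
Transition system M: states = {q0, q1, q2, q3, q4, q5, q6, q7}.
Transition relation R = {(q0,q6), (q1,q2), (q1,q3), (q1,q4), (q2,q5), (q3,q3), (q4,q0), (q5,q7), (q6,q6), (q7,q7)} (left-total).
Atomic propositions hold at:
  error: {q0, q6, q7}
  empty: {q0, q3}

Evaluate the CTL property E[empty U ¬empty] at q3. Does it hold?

No

Sat(¬empty) = {q1, q2, q4, q5, q6, q7}
E[empty U ¬empty]: least fixpoint, start Z0 = Sat(¬empty) = {q1, q2, q4, q5, q6, q7}, add states in Sat(empty) with some successor in Z. Z1 = {q0, q1, q2, q4, q5, q6, q7}; fixed.
Sat(E[empty U ¬empty]) = {q0, q1, q2, q4, q5, q6, q7}
q3 ∉ Sat(E[empty U ¬empty]) = {q0, q1, q2, q4, q5, q6, q7}, so the formula does not hold at q3.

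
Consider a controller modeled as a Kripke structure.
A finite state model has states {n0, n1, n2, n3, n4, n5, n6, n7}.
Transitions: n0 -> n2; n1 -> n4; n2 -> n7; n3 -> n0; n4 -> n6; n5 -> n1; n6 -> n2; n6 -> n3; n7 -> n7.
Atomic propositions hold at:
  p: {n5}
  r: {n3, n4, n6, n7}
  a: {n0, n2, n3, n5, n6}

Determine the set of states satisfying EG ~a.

Sat(~a) = {n1, n4, n7}
EG ~a: greatest fixpoint, start Z0 = {n1, n4, n7}, keep only states in Sat with some successor in Z. Z1 = {n1, n7}; Z2 = {n7}; fixed.
Sat(EG ~a) = {n7}

{n7}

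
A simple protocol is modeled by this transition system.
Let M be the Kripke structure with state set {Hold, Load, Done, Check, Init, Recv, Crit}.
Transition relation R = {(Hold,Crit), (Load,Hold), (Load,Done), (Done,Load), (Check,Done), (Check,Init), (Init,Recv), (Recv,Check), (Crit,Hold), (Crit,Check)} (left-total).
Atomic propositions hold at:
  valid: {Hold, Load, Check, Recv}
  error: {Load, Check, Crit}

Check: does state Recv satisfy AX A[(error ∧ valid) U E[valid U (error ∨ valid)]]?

Sat(error ∧ valid) = {Load, Check}
Sat(error ∨ valid) = {Hold, Load, Check, Recv, Crit}
E[valid U (error ∨ valid)]: least fixpoint, start Z0 = Sat((error ∨ valid)) = {Hold, Load, Check, Recv, Crit}, add states in Sat(valid) with some successor in Z. Already a fixed point.
Sat(E[valid U (error ∨ valid)]) = {Hold, Load, Check, Recv, Crit}
A[(error ∧ valid) U E[valid U (error ∨ valid)]]: least fixpoint, start Z0 = Sat(E[valid U (error ∨ valid)]) = {Hold, Load, Check, Recv, Crit}, add states in Sat(error ∧ valid) with every successor in Z. Already a fixed point.
Sat(A[(error ∧ valid) U E[valid U (error ∨ valid)]]) = {Hold, Load, Check, Recv, Crit}
Sat(AX A[(error ∧ valid) U E[valid U (error ∨ valid)]]) = {s : every successor in {Hold, Load, Check, Recv, Crit}} = {Hold, Done, Init, Recv, Crit}
Recv ∈ Sat(AX A[(error ∧ valid) U E[valid U (error ∨ valid)]]) = {Hold, Done, Init, Recv, Crit}, so the formula holds at Recv.

Yes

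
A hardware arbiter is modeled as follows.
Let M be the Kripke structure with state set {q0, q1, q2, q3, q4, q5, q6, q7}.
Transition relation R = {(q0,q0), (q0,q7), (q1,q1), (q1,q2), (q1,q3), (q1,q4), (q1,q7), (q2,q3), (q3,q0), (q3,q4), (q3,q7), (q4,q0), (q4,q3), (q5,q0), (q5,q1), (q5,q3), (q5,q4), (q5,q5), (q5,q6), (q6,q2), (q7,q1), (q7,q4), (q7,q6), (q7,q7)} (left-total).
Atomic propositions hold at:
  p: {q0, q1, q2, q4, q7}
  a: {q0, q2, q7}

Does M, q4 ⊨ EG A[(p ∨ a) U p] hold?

Yes

Sat(p ∨ a) = {q0, q1, q2, q4, q7}
A[(p ∨ a) U p]: least fixpoint, start Z0 = Sat(p) = {q0, q1, q2, q4, q7}, add states in Sat(p ∨ a) with every successor in Z. Already a fixed point.
Sat(A[(p ∨ a) U p]) = {q0, q1, q2, q4, q7}
EG A[(p ∨ a) U p]: greatest fixpoint, start Z0 = {q0, q1, q2, q4, q7}, keep only states in Sat with some successor in Z. Z1 = {q0, q1, q4, q7}; fixed.
Sat(EG A[(p ∨ a) U p]) = {q0, q1, q4, q7}
q4 ∈ Sat(EG A[(p ∨ a) U p]) = {q0, q1, q4, q7}, so the formula holds at q4.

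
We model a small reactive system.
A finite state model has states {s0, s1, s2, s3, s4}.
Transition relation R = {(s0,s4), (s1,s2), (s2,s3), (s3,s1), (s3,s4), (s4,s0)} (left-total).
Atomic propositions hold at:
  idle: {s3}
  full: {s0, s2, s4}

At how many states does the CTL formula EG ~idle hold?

2

Sat(~idle) = {s0, s1, s2, s4}
EG ~idle: greatest fixpoint, start Z0 = {s0, s1, s2, s4}, keep only states in Sat with some successor in Z. Z1 = {s0, s1, s4}; Z2 = {s0, s4}; fixed.
Sat(EG ~idle) = {s0, s4}
|Sat(EG ~idle)| = |{s0, s4}| = 2.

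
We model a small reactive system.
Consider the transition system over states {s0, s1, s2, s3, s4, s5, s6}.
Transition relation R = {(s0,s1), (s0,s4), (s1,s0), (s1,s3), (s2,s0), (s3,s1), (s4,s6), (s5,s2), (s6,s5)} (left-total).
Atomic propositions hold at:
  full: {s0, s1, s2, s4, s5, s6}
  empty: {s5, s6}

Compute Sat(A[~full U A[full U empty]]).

Sat(~full) = {s3}
A[full U empty]: least fixpoint, start Z0 = Sat(empty) = {s5, s6}, add states in Sat(full) with every successor in Z. Z1 = {s4, s5, s6}; fixed.
Sat(A[full U empty]) = {s4, s5, s6}
A[~full U A[full U empty]]: least fixpoint, start Z0 = Sat(A[full U empty]) = {s4, s5, s6}, add states in Sat(~full) with every successor in Z. Already a fixed point.
Sat(A[~full U A[full U empty]]) = {s4, s5, s6}

{s4, s5, s6}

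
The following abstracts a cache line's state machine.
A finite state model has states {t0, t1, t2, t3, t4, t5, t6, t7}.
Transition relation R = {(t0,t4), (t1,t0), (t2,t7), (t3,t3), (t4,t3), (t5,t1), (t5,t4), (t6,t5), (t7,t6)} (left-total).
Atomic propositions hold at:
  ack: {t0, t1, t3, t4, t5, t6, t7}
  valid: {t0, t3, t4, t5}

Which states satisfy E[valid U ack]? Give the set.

E[valid U ack]: least fixpoint, start Z0 = Sat(ack) = {t0, t1, t3, t4, t5, t6, t7}, add states in Sat(valid) with some successor in Z. Already a fixed point.
Sat(E[valid U ack]) = {t0, t1, t3, t4, t5, t6, t7}

{t0, t1, t3, t4, t5, t6, t7}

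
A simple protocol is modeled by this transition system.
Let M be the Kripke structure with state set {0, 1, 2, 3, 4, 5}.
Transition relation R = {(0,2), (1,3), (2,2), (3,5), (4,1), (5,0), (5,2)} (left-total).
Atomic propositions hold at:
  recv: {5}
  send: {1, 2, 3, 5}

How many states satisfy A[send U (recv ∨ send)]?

4

Sat(recv ∨ send) = {1, 2, 3, 5}
A[send U (recv ∨ send)]: least fixpoint, start Z0 = Sat((recv ∨ send)) = {1, 2, 3, 5}, add states in Sat(send) with every successor in Z. Already a fixed point.
Sat(A[send U (recv ∨ send)]) = {1, 2, 3, 5}
|Sat(A[send U (recv ∨ send)])| = |{1, 2, 3, 5}| = 4.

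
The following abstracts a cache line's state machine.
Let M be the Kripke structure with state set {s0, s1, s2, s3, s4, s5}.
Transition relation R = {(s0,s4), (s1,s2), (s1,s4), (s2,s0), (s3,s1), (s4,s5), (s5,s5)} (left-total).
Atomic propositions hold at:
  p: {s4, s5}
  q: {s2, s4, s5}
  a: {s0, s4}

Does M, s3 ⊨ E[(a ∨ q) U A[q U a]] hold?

No

Sat(a ∨ q) = {s0, s2, s4, s5}
A[q U a]: least fixpoint, start Z0 = Sat(a) = {s0, s4}, add states in Sat(q) with every successor in Z. Z1 = {s0, s2, s4}; fixed.
Sat(A[q U a]) = {s0, s2, s4}
E[(a ∨ q) U A[q U a]]: least fixpoint, start Z0 = Sat(A[q U a]) = {s0, s2, s4}, add states in Sat(a ∨ q) with some successor in Z. Already a fixed point.
Sat(E[(a ∨ q) U A[q U a]]) = {s0, s2, s4}
s3 ∉ Sat(E[(a ∨ q) U A[q U a]]) = {s0, s2, s4}, so the formula does not hold at s3.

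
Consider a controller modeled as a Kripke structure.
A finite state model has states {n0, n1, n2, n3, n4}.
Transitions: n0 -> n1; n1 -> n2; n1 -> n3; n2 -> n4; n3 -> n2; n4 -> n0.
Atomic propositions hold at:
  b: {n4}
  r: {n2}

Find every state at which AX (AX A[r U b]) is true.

A[r U b]: least fixpoint, start Z0 = Sat(b) = {n4}, add states in Sat(r) with every successor in Z. Z1 = {n2, n4}; fixed.
Sat(A[r U b]) = {n2, n4}
Sat(AX A[r U b]) = {s : every successor in {n2, n4}} = {n2, n3}
Sat(AX (AX A[r U b])) = {s : every successor in {n2, n3}} = {n1, n3}

{n1, n3}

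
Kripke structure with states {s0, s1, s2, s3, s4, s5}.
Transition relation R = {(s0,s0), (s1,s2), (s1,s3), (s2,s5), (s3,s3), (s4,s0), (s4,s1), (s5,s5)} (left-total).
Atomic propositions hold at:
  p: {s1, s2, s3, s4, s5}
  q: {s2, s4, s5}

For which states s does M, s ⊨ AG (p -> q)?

{s0, s2, s5}

Sat(p -> q) = {s0, s2, s4, s5}
AG (p -> q): greatest fixpoint, start Z0 = {s0, s2, s4, s5}, keep only states in Sat with every successor in Z. Z1 = {s0, s2, s5}; fixed.
Sat(AG (p -> q)) = {s0, s2, s5}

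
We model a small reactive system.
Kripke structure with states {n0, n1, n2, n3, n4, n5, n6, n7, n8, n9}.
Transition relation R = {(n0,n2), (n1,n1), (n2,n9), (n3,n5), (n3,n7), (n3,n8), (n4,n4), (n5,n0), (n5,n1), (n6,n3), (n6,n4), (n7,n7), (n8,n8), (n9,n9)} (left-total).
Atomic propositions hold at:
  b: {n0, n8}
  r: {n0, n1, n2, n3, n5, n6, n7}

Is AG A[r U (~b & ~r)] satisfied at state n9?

Sat(~b) = {n1, n2, n3, n4, n5, n6, n7, n9}
Sat(~r) = {n4, n8, n9}
Sat(~b & ~r) = {n4, n9}
A[r U (~b & ~r)]: least fixpoint, start Z0 = Sat((~b & ~r)) = {n4, n9}, add states in Sat(r) with every successor in Z. Z1 = {n2, n4, n9}; Z2 = {n0, n2, n4, n9}; fixed.
Sat(A[r U (~b & ~r)]) = {n0, n2, n4, n9}
AG A[r U (~b & ~r)]: greatest fixpoint, start Z0 = {n0, n2, n4, n9}, keep only states in Sat with every successor in Z. Already a fixed point.
Sat(AG A[r U (~b & ~r)]) = {n0, n2, n4, n9}
n9 ∈ Sat(AG A[r U (~b & ~r)]) = {n0, n2, n4, n9}, so the formula holds at n9.

Yes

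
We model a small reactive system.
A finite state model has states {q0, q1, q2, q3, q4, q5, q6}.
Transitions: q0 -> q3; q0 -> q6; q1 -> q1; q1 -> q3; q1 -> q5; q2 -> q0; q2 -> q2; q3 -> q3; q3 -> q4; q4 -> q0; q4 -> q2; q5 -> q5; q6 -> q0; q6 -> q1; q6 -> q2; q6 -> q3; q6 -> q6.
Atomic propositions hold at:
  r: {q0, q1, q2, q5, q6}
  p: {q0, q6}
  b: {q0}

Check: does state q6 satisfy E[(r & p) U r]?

Yes

Sat(r & p) = {q0, q6}
E[(r & p) U r]: least fixpoint, start Z0 = Sat(r) = {q0, q1, q2, q5, q6}, add states in Sat(r & p) with some successor in Z. Already a fixed point.
Sat(E[(r & p) U r]) = {q0, q1, q2, q5, q6}
q6 ∈ Sat(E[(r & p) U r]) = {q0, q1, q2, q5, q6}, so the formula holds at q6.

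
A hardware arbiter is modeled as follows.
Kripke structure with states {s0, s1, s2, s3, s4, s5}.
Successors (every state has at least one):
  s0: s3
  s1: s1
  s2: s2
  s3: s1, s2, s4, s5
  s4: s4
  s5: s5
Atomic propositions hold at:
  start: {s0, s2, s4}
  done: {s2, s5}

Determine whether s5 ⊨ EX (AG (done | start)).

Sat(done | start) = {s0, s2, s4, s5}
AG (done | start): greatest fixpoint, start Z0 = {s0, s2, s4, s5}, keep only states in Sat with every successor in Z. Z1 = {s2, s4, s5}; fixed.
Sat(AG (done | start)) = {s2, s4, s5}
Sat(EX (AG (done | start))) = {s : some successor in {s2, s4, s5}} = {s2, s3, s4, s5}
s5 ∈ Sat(EX (AG (done | start))) = {s2, s3, s4, s5}, so the formula holds at s5.

Yes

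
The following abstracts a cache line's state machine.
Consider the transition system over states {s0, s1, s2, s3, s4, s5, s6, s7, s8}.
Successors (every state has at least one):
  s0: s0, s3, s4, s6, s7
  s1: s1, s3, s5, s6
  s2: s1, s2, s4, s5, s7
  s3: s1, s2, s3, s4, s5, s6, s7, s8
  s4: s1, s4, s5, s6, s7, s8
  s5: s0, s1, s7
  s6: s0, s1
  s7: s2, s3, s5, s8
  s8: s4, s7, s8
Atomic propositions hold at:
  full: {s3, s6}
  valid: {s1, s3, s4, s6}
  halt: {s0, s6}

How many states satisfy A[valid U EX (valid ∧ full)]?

Sat(valid ∧ full) = {s3, s6}
Sat(EX (valid ∧ full)) = {s : some successor in {s3, s6}} = {s0, s1, s3, s4, s7}
A[valid U EX (valid ∧ full)]: least fixpoint, start Z0 = Sat(EX (valid ∧ full)) = {s0, s1, s3, s4, s7}, add states in Sat(valid) with every successor in Z. Z1 = {s0, s1, s3, s4, s6, s7}; fixed.
Sat(A[valid U EX (valid ∧ full)]) = {s0, s1, s3, s4, s6, s7}
|Sat(A[valid U EX (valid ∧ full)])| = |{s0, s1, s3, s4, s6, s7}| = 6.

6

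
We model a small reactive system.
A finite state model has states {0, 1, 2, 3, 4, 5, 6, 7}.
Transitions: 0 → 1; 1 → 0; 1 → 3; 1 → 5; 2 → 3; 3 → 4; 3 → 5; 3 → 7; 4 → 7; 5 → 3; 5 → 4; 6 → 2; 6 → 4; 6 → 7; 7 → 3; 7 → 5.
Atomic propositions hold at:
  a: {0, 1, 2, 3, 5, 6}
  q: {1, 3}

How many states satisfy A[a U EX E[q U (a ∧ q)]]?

5

Sat(a ∧ q) = {1, 3}
E[q U (a ∧ q)]: least fixpoint, start Z0 = Sat((a ∧ q)) = {1, 3}, add states in Sat(q) with some successor in Z. Already a fixed point.
Sat(E[q U (a ∧ q)]) = {1, 3}
Sat(EX E[q U (a ∧ q)]) = {s : some successor in {1, 3}} = {0, 1, 2, 5, 7}
A[a U EX E[q U (a ∧ q)]]: least fixpoint, start Z0 = Sat(EX E[q U (a ∧ q)]) = {0, 1, 2, 5, 7}, add states in Sat(a) with every successor in Z. Already a fixed point.
Sat(A[a U EX E[q U (a ∧ q)]]) = {0, 1, 2, 5, 7}
|Sat(A[a U EX E[q U (a ∧ q)]])| = |{0, 1, 2, 5, 7}| = 5.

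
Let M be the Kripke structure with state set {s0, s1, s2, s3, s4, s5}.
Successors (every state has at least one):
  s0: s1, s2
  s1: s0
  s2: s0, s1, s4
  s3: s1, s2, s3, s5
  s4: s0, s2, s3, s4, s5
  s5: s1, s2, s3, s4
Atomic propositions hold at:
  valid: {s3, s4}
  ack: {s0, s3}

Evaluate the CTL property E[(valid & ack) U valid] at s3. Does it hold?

Yes

Sat(valid & ack) = {s3}
E[(valid & ack) U valid]: least fixpoint, start Z0 = Sat(valid) = {s3, s4}, add states in Sat(valid & ack) with some successor in Z. Already a fixed point.
Sat(E[(valid & ack) U valid]) = {s3, s4}
s3 ∈ Sat(E[(valid & ack) U valid]) = {s3, s4}, so the formula holds at s3.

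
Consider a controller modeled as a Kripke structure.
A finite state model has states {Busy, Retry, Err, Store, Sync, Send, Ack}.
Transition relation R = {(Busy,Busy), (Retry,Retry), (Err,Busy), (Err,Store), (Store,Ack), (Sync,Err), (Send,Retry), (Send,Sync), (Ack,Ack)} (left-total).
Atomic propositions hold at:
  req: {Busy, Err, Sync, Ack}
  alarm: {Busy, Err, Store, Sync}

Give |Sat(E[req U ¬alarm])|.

3

Sat(¬alarm) = {Retry, Send, Ack}
E[req U ¬alarm]: least fixpoint, start Z0 = Sat(¬alarm) = {Retry, Send, Ack}, add states in Sat(req) with some successor in Z. Already a fixed point.
Sat(E[req U ¬alarm]) = {Retry, Send, Ack}
|Sat(E[req U ¬alarm])| = |{Retry, Send, Ack}| = 3.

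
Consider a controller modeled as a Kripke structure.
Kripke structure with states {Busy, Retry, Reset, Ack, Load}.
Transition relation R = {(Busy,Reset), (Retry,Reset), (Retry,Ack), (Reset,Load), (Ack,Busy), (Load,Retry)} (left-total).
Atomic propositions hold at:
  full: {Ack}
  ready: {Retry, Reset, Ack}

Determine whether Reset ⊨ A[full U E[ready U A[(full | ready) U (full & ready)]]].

Sat(full | ready) = {Retry, Reset, Ack}
Sat(full & ready) = {Ack}
A[(full | ready) U (full & ready)]: least fixpoint, start Z0 = Sat((full & ready)) = {Ack}, add states in Sat(full | ready) with every successor in Z. Already a fixed point.
Sat(A[(full | ready) U (full & ready)]) = {Ack}
E[ready U A[(full | ready) U (full & ready)]]: least fixpoint, start Z0 = Sat(A[(full | ready) U (full & ready)]) = {Ack}, add states in Sat(ready) with some successor in Z. Z1 = {Retry, Ack}; fixed.
Sat(E[ready U A[(full | ready) U (full & ready)]]) = {Retry, Ack}
A[full U E[ready U A[(full | ready) U (full & ready)]]]: least fixpoint, start Z0 = Sat(E[ready U A[(full | ready) U (full & ready)]]) = {Retry, Ack}, add states in Sat(full) with every successor in Z. Already a fixed point.
Sat(A[full U E[ready U A[(full | ready) U (full & ready)]]]) = {Retry, Ack}
Reset ∉ Sat(A[full U E[ready U A[(full | ready) U (full & ready)]]]) = {Retry, Ack}, so the formula does not hold at Reset.

No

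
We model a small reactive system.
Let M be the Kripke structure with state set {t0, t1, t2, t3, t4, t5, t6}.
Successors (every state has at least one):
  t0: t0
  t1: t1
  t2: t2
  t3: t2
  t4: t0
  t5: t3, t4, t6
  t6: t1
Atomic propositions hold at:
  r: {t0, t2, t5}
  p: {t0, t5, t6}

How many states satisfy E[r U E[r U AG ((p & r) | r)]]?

Sat(p & r) = {t0, t5}
Sat((p & r) | r) = {t0, t2, t5}
AG ((p & r) | r): greatest fixpoint, start Z0 = {t0, t2, t5}, keep only states in Sat with every successor in Z. Z1 = {t0, t2}; fixed.
Sat(AG ((p & r) | r)) = {t0, t2}
E[r U AG ((p & r) | r)]: least fixpoint, start Z0 = Sat(AG ((p & r) | r)) = {t0, t2}, add states in Sat(r) with some successor in Z. Already a fixed point.
Sat(E[r U AG ((p & r) | r)]) = {t0, t2}
E[r U E[r U AG ((p & r) | r)]]: least fixpoint, start Z0 = Sat(E[r U AG ((p & r) | r)]) = {t0, t2}, add states in Sat(r) with some successor in Z. Already a fixed point.
Sat(E[r U E[r U AG ((p & r) | r)]]) = {t0, t2}
|Sat(E[r U E[r U AG ((p & r) | r)]])| = |{t0, t2}| = 2.

2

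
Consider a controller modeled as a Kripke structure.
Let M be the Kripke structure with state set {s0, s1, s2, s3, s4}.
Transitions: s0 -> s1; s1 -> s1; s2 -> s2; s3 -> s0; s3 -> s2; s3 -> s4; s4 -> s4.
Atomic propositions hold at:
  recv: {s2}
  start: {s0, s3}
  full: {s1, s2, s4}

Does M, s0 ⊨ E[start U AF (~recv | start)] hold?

Sat(~recv) = {s0, s1, s3, s4}
Sat(~recv | start) = {s0, s1, s3, s4}
AF (~recv | start): least fixpoint, start Z0 = {s0, s1, s3, s4}, add states with every successor in Z. Already a fixed point.
Sat(AF (~recv | start)) = {s0, s1, s3, s4}
E[start U AF (~recv | start)]: least fixpoint, start Z0 = Sat(AF (~recv | start)) = {s0, s1, s3, s4}, add states in Sat(start) with some successor in Z. Already a fixed point.
Sat(E[start U AF (~recv | start)]) = {s0, s1, s3, s4}
s0 ∈ Sat(E[start U AF (~recv | start)]) = {s0, s1, s3, s4}, so the formula holds at s0.

Yes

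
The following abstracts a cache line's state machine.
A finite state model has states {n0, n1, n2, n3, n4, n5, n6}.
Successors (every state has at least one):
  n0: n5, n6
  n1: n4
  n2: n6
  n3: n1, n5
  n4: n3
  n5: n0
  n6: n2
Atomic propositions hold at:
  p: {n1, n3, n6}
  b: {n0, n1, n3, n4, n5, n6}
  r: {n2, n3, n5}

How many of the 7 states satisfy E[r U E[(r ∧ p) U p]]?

Sat(r ∧ p) = {n3}
E[(r ∧ p) U p]: least fixpoint, start Z0 = Sat(p) = {n1, n3, n6}, add states in Sat(r ∧ p) with some successor in Z. Already a fixed point.
Sat(E[(r ∧ p) U p]) = {n1, n3, n6}
E[r U E[(r ∧ p) U p]]: least fixpoint, start Z0 = Sat(E[(r ∧ p) U p]) = {n1, n3, n6}, add states in Sat(r) with some successor in Z. Z1 = {n1, n2, n3, n6}; fixed.
Sat(E[r U E[(r ∧ p) U p]]) = {n1, n2, n3, n6}
|Sat(E[r U E[(r ∧ p) U p]])| = |{n1, n2, n3, n6}| = 4.

4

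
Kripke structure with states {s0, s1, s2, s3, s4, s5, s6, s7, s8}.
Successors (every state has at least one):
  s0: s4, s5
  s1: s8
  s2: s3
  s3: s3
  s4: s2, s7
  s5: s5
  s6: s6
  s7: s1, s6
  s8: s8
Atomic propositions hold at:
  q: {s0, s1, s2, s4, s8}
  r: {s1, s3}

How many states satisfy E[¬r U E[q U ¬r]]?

Sat(¬r) = {s0, s2, s4, s5, s6, s7, s8}
E[q U ¬r]: least fixpoint, start Z0 = Sat(¬r) = {s0, s2, s4, s5, s6, s7, s8}, add states in Sat(q) with some successor in Z. Z1 = {s0, s1, s2, s4, s5, s6, s7, s8}; fixed.
Sat(E[q U ¬r]) = {s0, s1, s2, s4, s5, s6, s7, s8}
E[¬r U E[q U ¬r]]: least fixpoint, start Z0 = Sat(E[q U ¬r]) = {s0, s1, s2, s4, s5, s6, s7, s8}, add states in Sat(¬r) with some successor in Z. Already a fixed point.
Sat(E[¬r U E[q U ¬r]]) = {s0, s1, s2, s4, s5, s6, s7, s8}
|Sat(E[¬r U E[q U ¬r]])| = |{s0, s1, s2, s4, s5, s6, s7, s8}| = 8.

8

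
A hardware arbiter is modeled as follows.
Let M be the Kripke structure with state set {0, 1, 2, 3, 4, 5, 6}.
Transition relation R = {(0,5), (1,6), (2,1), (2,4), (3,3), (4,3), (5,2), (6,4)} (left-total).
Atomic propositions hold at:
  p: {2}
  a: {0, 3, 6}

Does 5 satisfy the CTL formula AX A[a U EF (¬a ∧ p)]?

Sat(¬a) = {1, 2, 4, 5}
Sat(¬a ∧ p) = {2}
EF (¬a ∧ p): least fixpoint, start Z0 = {2}, add states with some successor in Z. Z1 = {2, 5}; Z2 = {0, 2, 5}; fixed.
Sat(EF (¬a ∧ p)) = {0, 2, 5}
A[a U EF (¬a ∧ p)]: least fixpoint, start Z0 = Sat(EF (¬a ∧ p)) = {0, 2, 5}, add states in Sat(a) with every successor in Z. Already a fixed point.
Sat(A[a U EF (¬a ∧ p)]) = {0, 2, 5}
Sat(AX A[a U EF (¬a ∧ p)]) = {s : every successor in {0, 2, 5}} = {0, 5}
5 ∈ Sat(AX A[a U EF (¬a ∧ p)]) = {0, 5}, so the formula holds at 5.

Yes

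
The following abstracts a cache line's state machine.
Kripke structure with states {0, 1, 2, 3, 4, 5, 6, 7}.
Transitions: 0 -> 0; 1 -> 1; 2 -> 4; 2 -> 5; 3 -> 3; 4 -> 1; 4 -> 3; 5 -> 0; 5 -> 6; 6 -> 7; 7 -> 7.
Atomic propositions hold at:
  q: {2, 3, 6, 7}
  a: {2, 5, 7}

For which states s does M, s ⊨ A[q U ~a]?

{0, 1, 3, 4, 6}

Sat(~a) = {0, 1, 3, 4, 6}
A[q U ~a]: least fixpoint, start Z0 = Sat(~a) = {0, 1, 3, 4, 6}, add states in Sat(q) with every successor in Z. Already a fixed point.
Sat(A[q U ~a]) = {0, 1, 3, 4, 6}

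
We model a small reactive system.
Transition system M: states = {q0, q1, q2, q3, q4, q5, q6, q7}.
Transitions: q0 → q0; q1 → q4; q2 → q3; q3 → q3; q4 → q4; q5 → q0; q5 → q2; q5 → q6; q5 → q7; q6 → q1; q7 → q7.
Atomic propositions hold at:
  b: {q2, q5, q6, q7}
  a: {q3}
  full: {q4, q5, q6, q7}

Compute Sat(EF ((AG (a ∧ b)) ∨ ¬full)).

Sat(a ∧ b) = ∅
AG (a ∧ b): greatest fixpoint, start Z0 = ∅, keep only states in Sat with every successor in Z. Already a fixed point.
Sat(AG (a ∧ b)) = ∅
Sat(¬full) = {q0, q1, q2, q3}
Sat((AG (a ∧ b)) ∨ ¬full) = {q0, q1, q2, q3}
EF ((AG (a ∧ b)) ∨ ¬full): least fixpoint, start Z0 = {q0, q1, q2, q3}, add states with some successor in Z. Z1 = {q0, q1, q2, q3, q5, q6}; fixed.
Sat(EF ((AG (a ∧ b)) ∨ ¬full)) = {q0, q1, q2, q3, q5, q6}

{q0, q1, q2, q3, q5, q6}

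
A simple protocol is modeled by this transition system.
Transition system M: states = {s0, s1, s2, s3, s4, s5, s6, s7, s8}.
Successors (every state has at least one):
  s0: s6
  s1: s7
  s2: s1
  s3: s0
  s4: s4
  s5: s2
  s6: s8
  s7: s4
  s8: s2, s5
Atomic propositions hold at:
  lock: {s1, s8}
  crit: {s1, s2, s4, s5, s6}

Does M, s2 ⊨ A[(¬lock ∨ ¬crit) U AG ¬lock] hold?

Sat(¬lock) = {s0, s2, s3, s4, s5, s6, s7}
Sat(¬crit) = {s0, s3, s7, s8}
Sat(¬lock ∨ ¬crit) = {s0, s2, s3, s4, s5, s6, s7, s8}
AG ¬lock: greatest fixpoint, start Z0 = {s0, s2, s3, s4, s5, s6, s7}, keep only states in Sat with every successor in Z. Z1 = {s0, s3, s4, s5, s7}; Z2 = {s3, s4, s7}; Z3 = {s4, s7}; fixed.
Sat(AG ¬lock) = {s4, s7}
A[(¬lock ∨ ¬crit) U AG ¬lock]: least fixpoint, start Z0 = Sat(AG ¬lock) = {s4, s7}, add states in Sat(¬lock ∨ ¬crit) with every successor in Z. Already a fixed point.
Sat(A[(¬lock ∨ ¬crit) U AG ¬lock]) = {s4, s7}
s2 ∉ Sat(A[(¬lock ∨ ¬crit) U AG ¬lock]) = {s4, s7}, so the formula does not hold at s2.

No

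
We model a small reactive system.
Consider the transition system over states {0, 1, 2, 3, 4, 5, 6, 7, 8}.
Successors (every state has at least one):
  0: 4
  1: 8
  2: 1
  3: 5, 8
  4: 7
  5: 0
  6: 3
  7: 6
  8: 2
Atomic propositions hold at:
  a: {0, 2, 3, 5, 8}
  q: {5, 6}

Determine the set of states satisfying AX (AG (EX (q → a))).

Sat(q → a) = {0, 1, 2, 3, 4, 5, 7, 8}
Sat(EX (q → a)) = {s : some successor in {0, 1, 2, 3, 4, 5, 7, 8}} = {0, 1, 2, 3, 4, 5, 6, 8}
AG (EX (q → a)): greatest fixpoint, start Z0 = {0, 1, 2, 3, 4, 5, 6, 8}, keep only states in Sat with every successor in Z. Z1 = {0, 1, 2, 3, 5, 6, 8}; Z2 = {1, 2, 3, 5, 6, 8}; Z3 = {1, 2, 3, 6, 8}; Z4 = {1, 2, 6, 8}; Z5 = {1, 2, 8}; fixed.
Sat(AG (EX (q → a))) = {1, 2, 8}
Sat(AX (AG (EX (q → a)))) = {s : every successor in {1, 2, 8}} = {1, 2, 8}

{1, 2, 8}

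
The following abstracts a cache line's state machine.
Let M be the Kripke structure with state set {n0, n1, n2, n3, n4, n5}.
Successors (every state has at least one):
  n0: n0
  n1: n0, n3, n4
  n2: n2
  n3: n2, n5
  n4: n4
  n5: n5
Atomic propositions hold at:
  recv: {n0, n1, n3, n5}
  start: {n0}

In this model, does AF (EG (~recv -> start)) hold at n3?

Yes

Sat(~recv) = {n2, n4}
Sat(~recv -> start) = {n0, n1, n3, n5}
EG (~recv -> start): greatest fixpoint, start Z0 = {n0, n1, n3, n5}, keep only states in Sat with some successor in Z. Already a fixed point.
Sat(EG (~recv -> start)) = {n0, n1, n3, n5}
AF (EG (~recv -> start)): least fixpoint, start Z0 = {n0, n1, n3, n5}, add states with every successor in Z. Already a fixed point.
Sat(AF (EG (~recv -> start))) = {n0, n1, n3, n5}
n3 ∈ Sat(AF (EG (~recv -> start))) = {n0, n1, n3, n5}, so the formula holds at n3.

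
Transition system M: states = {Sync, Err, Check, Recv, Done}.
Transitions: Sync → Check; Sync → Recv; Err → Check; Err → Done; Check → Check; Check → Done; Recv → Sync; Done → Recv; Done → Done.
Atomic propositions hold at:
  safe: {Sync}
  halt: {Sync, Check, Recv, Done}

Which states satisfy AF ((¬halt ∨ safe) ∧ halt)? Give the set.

Sat(¬halt) = {Err}
Sat(¬halt ∨ safe) = {Sync, Err}
Sat((¬halt ∨ safe) ∧ halt) = {Sync}
AF ((¬halt ∨ safe) ∧ halt): least fixpoint, start Z0 = {Sync}, add states with every successor in Z. Z1 = {Sync, Recv}; fixed.
Sat(AF ((¬halt ∨ safe) ∧ halt)) = {Sync, Recv}

{Sync, Recv}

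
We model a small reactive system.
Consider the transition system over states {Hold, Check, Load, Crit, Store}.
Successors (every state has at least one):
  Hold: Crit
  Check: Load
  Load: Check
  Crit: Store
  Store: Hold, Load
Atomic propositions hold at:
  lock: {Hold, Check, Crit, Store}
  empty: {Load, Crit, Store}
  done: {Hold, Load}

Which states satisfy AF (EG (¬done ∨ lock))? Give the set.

Sat(¬done) = {Check, Crit, Store}
Sat(¬done ∨ lock) = {Hold, Check, Crit, Store}
EG (¬done ∨ lock): greatest fixpoint, start Z0 = {Hold, Check, Crit, Store}, keep only states in Sat with some successor in Z. Z1 = {Hold, Crit, Store}; fixed.
Sat(EG (¬done ∨ lock)) = {Hold, Crit, Store}
AF (EG (¬done ∨ lock)): least fixpoint, start Z0 = {Hold, Crit, Store}, add states with every successor in Z. Already a fixed point.
Sat(AF (EG (¬done ∨ lock))) = {Hold, Crit, Store}

{Hold, Crit, Store}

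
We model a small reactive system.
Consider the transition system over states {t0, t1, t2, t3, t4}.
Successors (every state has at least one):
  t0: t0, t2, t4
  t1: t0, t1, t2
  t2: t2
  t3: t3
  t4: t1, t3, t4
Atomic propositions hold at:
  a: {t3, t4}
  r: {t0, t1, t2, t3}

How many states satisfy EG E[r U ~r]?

3

Sat(~r) = {t4}
E[r U ~r]: least fixpoint, start Z0 = Sat(~r) = {t4}, add states in Sat(r) with some successor in Z. Z1 = {t0, t4}; Z2 = {t0, t1, t4}; fixed.
Sat(E[r U ~r]) = {t0, t1, t4}
EG E[r U ~r]: greatest fixpoint, start Z0 = {t0, t1, t4}, keep only states in Sat with some successor in Z. Already a fixed point.
Sat(EG E[r U ~r]) = {t0, t1, t4}
|Sat(EG E[r U ~r])| = |{t0, t1, t4}| = 3.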